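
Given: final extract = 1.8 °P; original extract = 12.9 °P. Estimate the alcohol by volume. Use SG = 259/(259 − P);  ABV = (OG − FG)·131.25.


OG = 259/(259 − 12.9) = 1.0524
FG = 259/(259 − 1.8) = 1.0070
ABV = (1.0524 − 1.0070)·131.25

5.9613 % ABV


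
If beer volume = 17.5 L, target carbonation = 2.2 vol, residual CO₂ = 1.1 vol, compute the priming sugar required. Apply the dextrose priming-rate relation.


sugar = (target − residual)·4.0·V
sugar = (2.2 − 1.1)·4.0·17.5

77.0000 g


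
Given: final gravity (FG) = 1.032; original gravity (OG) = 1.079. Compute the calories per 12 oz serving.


ABW = (OG−FG)·131.25·0.79/FG;  °P = 259 − 259/SG (for OG→OE and FG→AE);  RE = 0.1808·OE + 0.8192·AE;  Cal = (6.9·ABW + 4·(RE−0.1))·FG·3.55
ABW = (1.079 − 1.032)·131.25·0.79/1.032 = 4.7222
OE = 259 − 259/1.079 = 18.9629 °P
AE = 259 − 259/1.032 = 8.0310 °P
RE = 0.1808·18.9629 + 0.8192·8.0310 = 10.0075 °P
Cal = (6.9·4.7222 + 4·(10.0075−0.1))·1.032·3.55

264.5602 kcal


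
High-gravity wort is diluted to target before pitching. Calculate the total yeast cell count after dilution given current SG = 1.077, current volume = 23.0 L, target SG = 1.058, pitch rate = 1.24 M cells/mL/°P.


V_w = V·((SG_c−1)/(SG_t−1)−1);  °P = 259 − 259/SG_t;  cells = rate·(V+V_w)·°P
V_w = 23.0·((1.077−1)/(1.058−1)−1) = 7.5345
V_final = 23.0 + 7.5345 = 30.5345
°P = 259 − 259/1.058 = 14.1985
cells = 1.24·30.5345·14.1985

537.5939 billion cells


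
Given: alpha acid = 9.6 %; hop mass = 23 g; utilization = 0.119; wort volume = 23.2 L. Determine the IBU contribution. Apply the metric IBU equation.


IBU = (α/100)·mass·U·1000 / V
IBU = (9.6/100)·23·0.119·1000 / 23.2

11.3255 IBU


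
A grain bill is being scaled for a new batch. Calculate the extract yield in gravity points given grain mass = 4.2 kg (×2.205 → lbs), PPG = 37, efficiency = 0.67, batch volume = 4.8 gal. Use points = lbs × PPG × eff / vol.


lbs = 4.2 × 2.205 = 9.2610
points = 9.2610 × 37 × 0.67 / 4.8

47.8292 points


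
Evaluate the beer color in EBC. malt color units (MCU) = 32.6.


SRM = 1.4922·MCU^0.6859;  EBC = SRM·1.97
SRM = 1.4922·32.6^0.6859 = 16.2833
EBC = 16.2833·1.97

32.0781 EBC


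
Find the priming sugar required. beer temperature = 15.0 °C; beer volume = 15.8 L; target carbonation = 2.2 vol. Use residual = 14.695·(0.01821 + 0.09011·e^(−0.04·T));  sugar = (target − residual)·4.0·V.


residual = 14.695·(0.01821 + 0.09011·e^(−0.04·15.0)) = 0.9943
sugar = (2.2 − 0.9943)·4.0·15.8

76.1994 g


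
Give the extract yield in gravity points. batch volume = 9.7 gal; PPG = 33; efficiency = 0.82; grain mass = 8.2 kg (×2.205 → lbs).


points = lbs × PPG × eff / vol
lbs = 8.2 × 2.205 = 18.0810
points = 18.0810 × 33 × 0.82 / 9.7

50.4404 points


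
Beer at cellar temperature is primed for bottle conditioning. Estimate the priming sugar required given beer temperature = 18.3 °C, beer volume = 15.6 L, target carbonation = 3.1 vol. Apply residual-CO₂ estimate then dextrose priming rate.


residual = 14.695·(0.01821 + 0.09011·e^(−0.04·T));  sugar = (target − residual)·4.0·V
residual = 14.695·(0.01821 + 0.09011·e^(−0.04·18.3)) = 0.9044
sugar = (3.1 − 0.9044)·4.0·15.6

137.0024 g


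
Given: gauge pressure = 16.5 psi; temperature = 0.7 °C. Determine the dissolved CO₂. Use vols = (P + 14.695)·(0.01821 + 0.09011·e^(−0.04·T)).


vols = (16.5 + 14.695)·(0.01821 + 0.09011·e^(−0.04·0.7))

3.3014 volumes


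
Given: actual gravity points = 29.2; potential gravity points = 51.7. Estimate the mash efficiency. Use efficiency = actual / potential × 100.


efficiency = 29.2 / 51.7 × 100

56.4797 %


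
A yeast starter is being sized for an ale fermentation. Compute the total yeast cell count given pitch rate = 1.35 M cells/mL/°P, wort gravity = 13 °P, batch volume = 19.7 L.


cells (billions) = rate · V_L · °P
cells = 1.35 · 19.7 · 13

345.7350 billion cells


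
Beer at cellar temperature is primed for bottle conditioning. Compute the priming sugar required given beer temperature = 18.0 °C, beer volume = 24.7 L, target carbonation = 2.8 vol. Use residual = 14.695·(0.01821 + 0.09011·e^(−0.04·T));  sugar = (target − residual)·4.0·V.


residual = 14.695·(0.01821 + 0.09011·e^(−0.04·18.0)) = 0.9121
sugar = (2.8 − 0.9121)·4.0·24.7

186.5209 g


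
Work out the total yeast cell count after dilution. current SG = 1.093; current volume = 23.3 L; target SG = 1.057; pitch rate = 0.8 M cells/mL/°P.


V_w = V·((SG_c−1)/(SG_t−1)−1);  °P = 259 − 259/SG_t;  cells = rate·(V+V_w)·°P
V_w = 23.3·((1.093−1)/(1.057−1)−1) = 14.7158
V_final = 23.3 + 14.7158 = 38.0158
°P = 259 − 259/1.057 = 13.9669
cells = 0.8·38.0158·13.9669

424.7698 billion cells


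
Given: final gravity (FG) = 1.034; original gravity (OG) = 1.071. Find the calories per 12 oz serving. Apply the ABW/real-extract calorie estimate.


ABW = (OG−FG)·131.25·0.79/FG;  °P = 259 − 259/SG (for OG→OE and FG→AE);  RE = 0.1808·OE + 0.8192·AE;  Cal = (6.9·ABW + 4·(RE−0.1))·FG·3.55
ABW = (1.071 − 1.034)·131.25·0.79/1.034 = 3.7103
OE = 259 − 259/1.071 = 17.1699 °P
AE = 259 − 259/1.034 = 8.5164 °P
RE = 0.1808·17.1699 + 0.8192·8.5164 = 10.0810 °P
Cal = (6.9·3.7103 + 4·(10.0810−0.1))·1.034·3.55

240.5225 kcal


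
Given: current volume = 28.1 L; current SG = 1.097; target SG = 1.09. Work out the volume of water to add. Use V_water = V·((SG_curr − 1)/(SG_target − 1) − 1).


V_water = 28.1·((1.097 − 1)/(1.09 − 1) − 1)

2.1856 L


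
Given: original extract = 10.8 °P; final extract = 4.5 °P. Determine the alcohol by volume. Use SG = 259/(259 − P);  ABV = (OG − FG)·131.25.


OG = 259/(259 − 10.8) = 1.0435
FG = 259/(259 − 4.5) = 1.0177
ABV = (1.0435 − 1.0177)·131.25

3.3904 % ABV


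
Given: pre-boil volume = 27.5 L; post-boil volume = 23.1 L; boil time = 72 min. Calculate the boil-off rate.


rate = (V_pre − V_post) / (t_min/60)
rate = (27.5 − 23.1) / (72/60)

3.6667 L/hr


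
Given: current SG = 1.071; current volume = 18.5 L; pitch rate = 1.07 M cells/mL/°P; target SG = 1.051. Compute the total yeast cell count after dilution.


V_w = V·((SG_c−1)/(SG_t−1)−1);  °P = 259 − 259/SG_t;  cells = rate·(V+V_w)·°P
V_w = 18.5·((1.071−1)/(1.051−1)−1) = 7.2549
V_final = 18.5 + 7.2549 = 25.7549
°P = 259 − 259/1.051 = 12.5680
cells = 1.07·25.7549·12.5680

346.3466 billion cells


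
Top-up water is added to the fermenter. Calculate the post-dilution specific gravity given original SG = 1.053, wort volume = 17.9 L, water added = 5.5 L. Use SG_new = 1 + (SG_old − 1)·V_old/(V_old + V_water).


pts = (1.053 − 1)·1000·17.9/(17.9 + 5.5) = 40.5427
SG_new = 1 + 40.5427/1000

1.0405


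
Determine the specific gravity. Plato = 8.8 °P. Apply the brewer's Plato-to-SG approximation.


SG = 259/(259 − P)
SG = 259/(259 − 8.8)

1.0352


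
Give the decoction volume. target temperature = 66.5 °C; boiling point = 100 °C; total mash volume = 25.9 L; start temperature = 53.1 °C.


V_dec = V_total·(T_target − T_start)/(T_boil − T_start)
V_dec = 25.9·(66.5 − 53.1)/(100 − 53.1)

7.4000 L


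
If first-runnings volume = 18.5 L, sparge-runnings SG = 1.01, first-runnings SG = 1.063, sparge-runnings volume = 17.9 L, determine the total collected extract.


total = Σ (SG_i − 1)·1000·V_i
first = (1.063 − 1)·1000·18.5 = 1165.5000
sparge = (1.01 − 1)·1000·17.9 = 179.0000
total = 1165.5000 + 179.0000

1344.5000 gravity·L


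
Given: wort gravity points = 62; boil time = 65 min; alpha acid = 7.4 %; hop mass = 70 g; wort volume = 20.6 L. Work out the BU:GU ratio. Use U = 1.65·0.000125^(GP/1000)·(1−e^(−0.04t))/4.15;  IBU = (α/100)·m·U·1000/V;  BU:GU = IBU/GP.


U = 1.65·0.000125^(62/1000)·(1−e^(−0.04·65))/4.15 = 0.2108
IBU = (7.4/100)·70·0.2108·1000/20.6 = 53.0139
BU:GU = 53.0139/62

0.8551


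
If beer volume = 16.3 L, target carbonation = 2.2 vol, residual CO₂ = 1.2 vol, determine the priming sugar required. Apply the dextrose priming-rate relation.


sugar = (target − residual)·4.0·V
sugar = (2.2 − 1.2)·4.0·16.3

65.2000 g


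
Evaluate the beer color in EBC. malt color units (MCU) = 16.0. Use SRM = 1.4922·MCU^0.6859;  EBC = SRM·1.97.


SRM = 1.4922·16.0^0.6859 = 9.9939
EBC = 9.9939·1.97

19.6879 EBC


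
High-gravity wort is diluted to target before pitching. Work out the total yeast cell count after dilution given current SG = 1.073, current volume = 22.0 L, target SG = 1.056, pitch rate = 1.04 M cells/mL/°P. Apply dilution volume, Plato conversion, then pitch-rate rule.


V_w = V·((SG_c−1)/(SG_t−1)−1);  °P = 259 − 259/SG_t;  cells = rate·(V+V_w)·°P
V_w = 22.0·((1.073−1)/(1.056−1)−1) = 6.6786
V_final = 22.0 + 6.6786 = 28.6786
°P = 259 − 259/1.056 = 13.7348
cells = 1.04·28.6786·13.7348

409.6517 billion cells


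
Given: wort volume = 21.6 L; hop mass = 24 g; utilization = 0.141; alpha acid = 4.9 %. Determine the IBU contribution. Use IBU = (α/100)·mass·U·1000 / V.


IBU = (4.9/100)·24·0.141·1000 / 21.6

7.6767 IBU


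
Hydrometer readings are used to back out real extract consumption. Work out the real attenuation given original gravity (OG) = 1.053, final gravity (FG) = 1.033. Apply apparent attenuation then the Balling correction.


AA = (OG−FG)/(OG−1)·100;  RA = AA·0.8192
AA = (1.053 − 1.033)/(1.053 − 1)·100 = 37.7358
RA = 37.7358·0.8192

30.9132 %


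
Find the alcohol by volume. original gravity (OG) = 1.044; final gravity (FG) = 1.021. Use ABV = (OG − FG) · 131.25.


ABV = (1.044 − 1.021) · 131.25

3.0188 % ABV


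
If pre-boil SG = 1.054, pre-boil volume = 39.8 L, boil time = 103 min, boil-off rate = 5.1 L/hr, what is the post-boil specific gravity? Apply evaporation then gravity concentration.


V_post = V_pre − rate·(t/60);  SG_post = 1 + (SG_pre−1)·V_pre/V_post
V_post = 39.8 − 5.1·(103/60) = 31.0450
SG_post = 1 + (1.054 − 1)·39.8/31.0450

1.0692


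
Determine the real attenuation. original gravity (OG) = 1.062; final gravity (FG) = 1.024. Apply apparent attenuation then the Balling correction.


AA = (OG−FG)/(OG−1)·100;  RA = AA·0.8192
AA = (1.062 − 1.024)/(1.062 − 1)·100 = 61.2903
RA = 61.2903·0.8192

50.2090 %


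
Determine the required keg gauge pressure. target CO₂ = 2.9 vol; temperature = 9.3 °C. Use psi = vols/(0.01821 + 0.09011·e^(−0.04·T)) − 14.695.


psi = 2.9/(0.01821 + 0.09011·e^(−0.04·9.3)) − 14.695

21.4071 psi


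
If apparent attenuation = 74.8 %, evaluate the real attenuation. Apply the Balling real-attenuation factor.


RA = AA · 0.8192
RA = 74.8 · 0.8192

61.2762 %


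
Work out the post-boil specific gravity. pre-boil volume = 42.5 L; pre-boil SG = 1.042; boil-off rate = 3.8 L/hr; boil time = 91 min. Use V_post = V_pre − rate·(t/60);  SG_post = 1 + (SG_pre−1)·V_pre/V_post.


V_post = 42.5 − 3.8·(91/60) = 36.7367
SG_post = 1 + (1.042 − 1)·42.5/36.7367

1.0486


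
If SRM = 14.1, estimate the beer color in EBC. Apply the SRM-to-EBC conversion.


EBC = SRM · 1.97
EBC = 14.1 · 1.97

27.7770 EBC


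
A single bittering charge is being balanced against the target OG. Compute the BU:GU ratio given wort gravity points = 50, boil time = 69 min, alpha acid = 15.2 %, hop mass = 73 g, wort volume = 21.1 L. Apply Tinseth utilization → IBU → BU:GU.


U = 1.65·0.000125^(GP/1000)·(1−e^(−0.04t))/4.15;  IBU = (α/100)·m·U·1000/V;  BU:GU = IBU/GP
U = 1.65·0.000125^(50/1000)·(1−e^(−0.04·69))/4.15 = 0.2376
IBU = (15.2/100)·73·0.2376·1000/21.1 = 124.9596
BU:GU = 124.9596/50

2.4992


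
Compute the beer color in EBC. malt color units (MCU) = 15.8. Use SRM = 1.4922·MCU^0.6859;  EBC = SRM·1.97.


SRM = 1.4922·15.8^0.6859 = 9.9080
EBC = 9.9080·1.97

19.5188 EBC


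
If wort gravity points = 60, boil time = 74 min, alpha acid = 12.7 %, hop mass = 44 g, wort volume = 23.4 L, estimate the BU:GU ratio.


U = 1.65·0.000125^(GP/1000)·(1−e^(−0.04t))/4.15;  IBU = (α/100)·m·U·1000/V;  BU:GU = IBU/GP
U = 1.65·0.000125^(60/1000)·(1−e^(−0.04·74))/4.15 = 0.2199
IBU = (12.7/100)·44·0.2199·1000/23.4 = 52.5028
BU:GU = 52.5028/60

0.8750


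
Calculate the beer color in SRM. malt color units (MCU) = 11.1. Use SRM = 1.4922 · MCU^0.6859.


SRM = 1.4922 · 11.1^0.6859

7.7770 SRM


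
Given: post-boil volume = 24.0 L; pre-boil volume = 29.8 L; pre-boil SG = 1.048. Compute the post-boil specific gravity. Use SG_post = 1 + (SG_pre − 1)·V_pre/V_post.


pts_pre = (1.048 − 1)·1000 = 48.0000
pts_post = 48.0000·29.8/24.0 = 59.6000
SG_post = 1 + 59.6000/1000

1.0596


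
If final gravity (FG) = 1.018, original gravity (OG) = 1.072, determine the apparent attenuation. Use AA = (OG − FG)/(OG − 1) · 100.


AA = (1.072 − 1.018)/(1.072 − 1) · 100

75.0000 %


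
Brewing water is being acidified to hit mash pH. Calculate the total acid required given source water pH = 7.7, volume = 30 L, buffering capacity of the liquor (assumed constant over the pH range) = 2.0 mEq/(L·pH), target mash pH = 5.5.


acid = buffering capacity · (pH_source − pH_target) · V
acid = 2.0 · (7.7 − 5.5) · 30

132.0000 mEq


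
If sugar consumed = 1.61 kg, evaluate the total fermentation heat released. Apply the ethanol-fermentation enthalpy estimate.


Q = m_sugar · 590 kJ/kg
Q = 1.61 · 590

949.9000 kJ


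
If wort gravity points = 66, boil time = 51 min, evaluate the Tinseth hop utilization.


U = 1.65·0.000125^(GP/1000) · (1 − e^(−0.04·t))/4.15
bigness = 1.65·0.000125^(66/1000) = 0.9118
boil_factor = (1 − e^(−0.04·51))/4.15 = 0.2096
U = 0.9118 · 0.2096

0.1911


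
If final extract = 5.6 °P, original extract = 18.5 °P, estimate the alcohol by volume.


SG = 259/(259 − P);  ABV = (OG − FG)·131.25
OG = 259/(259 − 18.5) = 1.0769
FG = 259/(259 − 5.6) = 1.0221
ABV = (1.0769 − 1.0221)·131.25

7.1956 % ABV


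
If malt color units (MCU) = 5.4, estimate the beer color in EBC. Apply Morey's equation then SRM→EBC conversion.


SRM = 1.4922·MCU^0.6859;  EBC = SRM·1.97
SRM = 1.4922·5.4^0.6859 = 4.7443
EBC = 4.7443·1.97

9.3464 EBC


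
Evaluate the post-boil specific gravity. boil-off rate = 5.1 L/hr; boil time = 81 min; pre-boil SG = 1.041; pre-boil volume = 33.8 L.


V_post = V_pre − rate·(t/60);  SG_post = 1 + (SG_pre−1)·V_pre/V_post
V_post = 33.8 − 5.1·(81/60) = 26.9150
SG_post = 1 + (1.041 − 1)·33.8/26.9150

1.0515


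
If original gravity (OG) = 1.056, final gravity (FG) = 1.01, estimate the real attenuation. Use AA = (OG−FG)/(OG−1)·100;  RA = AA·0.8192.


AA = (1.056 − 1.01)/(1.056 − 1)·100 = 82.1429
RA = 82.1429·0.8192

67.2914 %


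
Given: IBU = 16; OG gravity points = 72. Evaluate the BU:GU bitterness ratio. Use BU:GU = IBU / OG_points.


BU:GU = 16 / 72

0.2222


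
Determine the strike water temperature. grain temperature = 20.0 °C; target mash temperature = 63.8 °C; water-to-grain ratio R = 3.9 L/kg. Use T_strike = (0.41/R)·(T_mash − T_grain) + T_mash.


T_strike = (0.41/3.9)·(63.8 − 20.0) + 63.8

68.4046 °C


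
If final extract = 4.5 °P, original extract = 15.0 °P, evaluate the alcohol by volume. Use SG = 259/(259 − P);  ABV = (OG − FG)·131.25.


OG = 259/(259 − 15.0) = 1.0615
FG = 259/(259 − 4.5) = 1.0177
ABV = (1.0615 − 1.0177)·131.25

5.7479 % ABV


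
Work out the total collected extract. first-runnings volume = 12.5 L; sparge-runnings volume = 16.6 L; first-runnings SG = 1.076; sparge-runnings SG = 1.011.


total = Σ (SG_i − 1)·1000·V_i
first = (1.076 − 1)·1000·12.5 = 950.0000
sparge = (1.011 − 1)·1000·16.6 = 182.6000
total = 950.0000 + 182.6000

1132.6000 gravity·L


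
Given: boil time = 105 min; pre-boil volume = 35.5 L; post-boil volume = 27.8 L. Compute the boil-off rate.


rate = (V_pre − V_post) / (t_min/60)
rate = (35.5 − 27.8) / (105/60)

4.4000 L/hr


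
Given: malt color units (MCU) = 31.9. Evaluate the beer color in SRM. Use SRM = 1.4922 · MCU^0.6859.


SRM = 1.4922 · 31.9^0.6859

16.0427 SRM


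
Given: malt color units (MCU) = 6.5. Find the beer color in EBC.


SRM = 1.4922·MCU^0.6859;  EBC = SRM·1.97
SRM = 1.4922·6.5^0.6859 = 5.3877
EBC = 5.3877·1.97

10.6138 EBC


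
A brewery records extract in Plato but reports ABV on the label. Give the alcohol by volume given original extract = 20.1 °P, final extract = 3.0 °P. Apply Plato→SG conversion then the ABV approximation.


SG = 259/(259 − P);  ABV = (OG − FG)·131.25
OG = 259/(259 − 20.1) = 1.0841
FG = 259/(259 − 3.0) = 1.0117
ABV = (1.0841 − 1.0117)·131.25

9.5047 % ABV


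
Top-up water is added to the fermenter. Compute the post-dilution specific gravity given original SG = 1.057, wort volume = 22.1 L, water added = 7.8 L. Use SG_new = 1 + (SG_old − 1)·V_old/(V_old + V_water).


pts = (1.057 − 1)·1000·22.1/(22.1 + 7.8) = 42.1304
SG_new = 1 + 42.1304/1000

1.0421


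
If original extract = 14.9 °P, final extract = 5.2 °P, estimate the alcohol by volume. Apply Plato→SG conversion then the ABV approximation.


SG = 259/(259 − P);  ABV = (OG − FG)·131.25
OG = 259/(259 − 14.9) = 1.0610
FG = 259/(259 − 5.2) = 1.0205
ABV = (1.0610 − 1.0205)·131.25

5.3224 % ABV


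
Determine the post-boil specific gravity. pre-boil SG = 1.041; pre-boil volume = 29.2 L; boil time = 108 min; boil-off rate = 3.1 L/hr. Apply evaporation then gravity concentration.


V_post = V_pre − rate·(t/60);  SG_post = 1 + (SG_pre−1)·V_pre/V_post
V_post = 29.2 − 3.1·(108/60) = 23.6200
SG_post = 1 + (1.041 − 1)·29.2/23.6200

1.0507


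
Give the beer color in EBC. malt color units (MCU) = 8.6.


SRM = 1.4922·MCU^0.6859;  EBC = SRM·1.97
SRM = 1.4922·8.6^0.6859 = 6.5283
EBC = 6.5283·1.97

12.8607 EBC


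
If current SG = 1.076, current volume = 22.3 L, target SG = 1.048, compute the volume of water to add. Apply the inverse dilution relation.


V_water = V·((SG_curr − 1)/(SG_target − 1) − 1)
V_water = 22.3·((1.076 − 1)/(1.048 − 1) − 1)

13.0083 L


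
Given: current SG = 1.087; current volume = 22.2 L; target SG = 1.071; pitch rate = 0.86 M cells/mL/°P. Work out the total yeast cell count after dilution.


V_w = V·((SG_c−1)/(SG_t−1)−1);  °P = 259 − 259/SG_t;  cells = rate·(V+V_w)·°P
V_w = 22.2·((1.087−1)/(1.071−1)−1) = 5.0028
V_final = 22.2 + 5.0028 = 27.2028
°P = 259 − 259/1.071 = 17.1699
cells = 0.86·27.2028·17.1699

401.6807 billion cells


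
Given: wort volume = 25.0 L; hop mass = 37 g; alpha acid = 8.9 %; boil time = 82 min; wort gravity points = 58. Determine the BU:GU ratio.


U = 1.65·0.000125^(GP/1000)·(1−e^(−0.04t))/4.15;  IBU = (α/100)·m·U·1000/V;  BU:GU = IBU/GP
U = 1.65·0.000125^(58/1000)·(1−e^(−0.04·82))/4.15 = 0.2272
IBU = (8.9/100)·37·0.2272·1000/25.0 = 29.9262
BU:GU = 29.9262/58

0.5160


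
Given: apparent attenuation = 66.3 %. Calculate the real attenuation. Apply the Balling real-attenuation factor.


RA = AA · 0.8192
RA = 66.3 · 0.8192

54.3130 %


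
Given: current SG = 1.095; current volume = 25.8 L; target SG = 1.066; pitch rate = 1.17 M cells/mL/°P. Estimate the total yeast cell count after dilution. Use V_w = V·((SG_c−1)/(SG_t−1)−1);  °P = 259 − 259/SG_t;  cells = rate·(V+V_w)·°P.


V_w = 25.8·((1.095−1)/(1.066−1)−1) = 11.3364
V_final = 25.8 + 11.3364 = 37.1364
°P = 259 − 259/1.066 = 16.0356
cells = 1.17·37.1364·16.0356

696.7416 billion cells


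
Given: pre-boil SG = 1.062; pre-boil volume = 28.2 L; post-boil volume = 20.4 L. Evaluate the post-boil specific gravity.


SG_post = 1 + (SG_pre − 1)·V_pre/V_post
pts_pre = (1.062 − 1)·1000 = 62.0000
pts_post = 62.0000·28.2/20.4 = 85.7059
SG_post = 1 + 85.7059/1000

1.0857


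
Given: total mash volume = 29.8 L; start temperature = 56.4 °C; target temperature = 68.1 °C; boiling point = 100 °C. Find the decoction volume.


V_dec = V_total·(T_target − T_start)/(T_boil − T_start)
V_dec = 29.8·(68.1 − 56.4)/(100 − 56.4)

7.9968 L


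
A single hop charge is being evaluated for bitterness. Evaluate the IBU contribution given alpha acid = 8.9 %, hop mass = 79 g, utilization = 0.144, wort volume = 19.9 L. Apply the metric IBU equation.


IBU = (α/100)·mass·U·1000 / V
IBU = (8.9/100)·79·0.144·1000 / 19.9

50.8776 IBU


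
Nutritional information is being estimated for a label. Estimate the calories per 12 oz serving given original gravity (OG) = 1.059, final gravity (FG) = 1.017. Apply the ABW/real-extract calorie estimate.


ABW = (OG−FG)·131.25·0.79/FG;  °P = 259 − 259/SG (for OG→OE and FG→AE);  RE = 0.1808·OE + 0.8192·AE;  Cal = (6.9·ABW + 4·(RE−0.1))·FG·3.55
ABW = (1.059 − 1.017)·131.25·0.79/1.017 = 4.2821
OE = 259 − 259/1.059 = 14.4297 °P
AE = 259 − 259/1.017 = 4.3294 °P
RE = 0.1808·14.4297 + 0.8192·4.3294 = 6.1555 °P
Cal = (6.9·4.2821 + 4·(6.1555−0.1))·1.017·3.55

194.1229 kcal


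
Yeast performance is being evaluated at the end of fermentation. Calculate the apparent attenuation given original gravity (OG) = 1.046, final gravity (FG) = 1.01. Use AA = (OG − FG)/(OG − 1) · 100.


AA = (1.046 − 1.01)/(1.046 − 1) · 100

78.2609 %


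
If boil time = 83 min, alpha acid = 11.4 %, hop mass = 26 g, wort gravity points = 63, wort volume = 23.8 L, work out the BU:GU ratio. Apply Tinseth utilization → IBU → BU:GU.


U = 1.65·0.000125^(GP/1000)·(1−e^(−0.04t))/4.15;  IBU = (α/100)·m·U·1000/V;  BU:GU = IBU/GP
U = 1.65·0.000125^(63/1000)·(1−e^(−0.04·83))/4.15 = 0.2175
IBU = (11.4/100)·26·0.2175·1000/23.8 = 27.0926
BU:GU = 27.0926/63

0.4300


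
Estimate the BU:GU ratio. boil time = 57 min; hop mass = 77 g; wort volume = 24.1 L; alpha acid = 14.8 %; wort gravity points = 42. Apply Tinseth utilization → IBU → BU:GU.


U = 1.65·0.000125^(GP/1000)·(1−e^(−0.04t))/4.15;  IBU = (α/100)·m·U·1000/V;  BU:GU = IBU/GP
U = 1.65·0.000125^(42/1000)·(1−e^(−0.04·57))/4.15 = 0.2447
IBU = (14.8/100)·77·0.2447·1000/24.1 = 115.7125
BU:GU = 115.7125/42

2.7551


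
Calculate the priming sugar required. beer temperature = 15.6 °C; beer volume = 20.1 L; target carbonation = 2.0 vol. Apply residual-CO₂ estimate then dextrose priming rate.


residual = 14.695·(0.01821 + 0.09011·e^(−0.04·T));  sugar = (target − residual)·4.0·V
residual = 14.695·(0.01821 + 0.09011·e^(−0.04·15.6)) = 0.9771
sugar = (2.0 − 0.9771)·4.0·20.1

82.2427 g


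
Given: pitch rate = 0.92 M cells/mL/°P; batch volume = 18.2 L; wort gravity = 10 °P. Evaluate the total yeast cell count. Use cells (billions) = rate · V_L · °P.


cells = 0.92 · 18.2 · 10

167.4400 billion cells


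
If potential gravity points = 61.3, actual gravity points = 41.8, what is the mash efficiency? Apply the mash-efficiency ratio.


efficiency = actual / potential × 100
efficiency = 41.8 / 61.3 × 100

68.1892 %


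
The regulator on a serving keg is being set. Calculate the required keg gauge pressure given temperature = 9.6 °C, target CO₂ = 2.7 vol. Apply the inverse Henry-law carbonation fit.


psi = vols/(0.01821 + 0.09011·e^(−0.04·T)) − 14.695
psi = 2.7/(0.01821 + 0.09011·e^(−0.04·9.6)) − 14.695

19.2302 psi


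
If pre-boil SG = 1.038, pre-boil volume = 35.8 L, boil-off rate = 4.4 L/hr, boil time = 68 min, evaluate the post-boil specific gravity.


V_post = V_pre − rate·(t/60);  SG_post = 1 + (SG_pre−1)·V_pre/V_post
V_post = 35.8 − 4.4·(68/60) = 30.8133
SG_post = 1 + (1.038 − 1)·35.8/30.8133

1.0441


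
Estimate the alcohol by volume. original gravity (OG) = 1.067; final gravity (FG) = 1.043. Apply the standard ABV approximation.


ABV = (OG − FG) · 131.25
ABV = (1.067 − 1.043) · 131.25

3.1500 % ABV


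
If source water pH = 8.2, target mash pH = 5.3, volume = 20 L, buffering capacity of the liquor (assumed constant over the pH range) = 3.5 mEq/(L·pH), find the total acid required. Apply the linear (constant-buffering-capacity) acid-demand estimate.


acid = buffering capacity · (pH_source − pH_target) · V
acid = 3.5 · (8.2 − 5.3) · 20

203.0000 mEq


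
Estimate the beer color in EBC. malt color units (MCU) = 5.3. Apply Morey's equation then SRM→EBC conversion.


SRM = 1.4922·MCU^0.6859;  EBC = SRM·1.97
SRM = 1.4922·5.3^0.6859 = 4.6839
EBC = 4.6839·1.97

9.2273 EBC


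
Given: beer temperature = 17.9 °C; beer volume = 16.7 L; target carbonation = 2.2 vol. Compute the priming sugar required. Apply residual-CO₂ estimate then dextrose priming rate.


residual = 14.695·(0.01821 + 0.09011·e^(−0.04·T));  sugar = (target − residual)·4.0·V
residual = 14.695·(0.01821 + 0.09011·e^(−0.04·17.9)) = 0.9147
sugar = (2.2 − 0.9147)·4.0·16.7

85.8567 g


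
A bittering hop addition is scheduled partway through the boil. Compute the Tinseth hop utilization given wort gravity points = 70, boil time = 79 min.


U = 1.65·0.000125^(GP/1000) · (1 − e^(−0.04·t))/4.15
bigness = 1.65·0.000125^(70/1000) = 0.8796
boil_factor = (1 − e^(−0.04·79))/4.15 = 0.2307
U = 0.8796 · 0.2307

0.2030


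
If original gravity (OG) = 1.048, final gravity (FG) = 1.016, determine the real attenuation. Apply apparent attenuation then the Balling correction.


AA = (OG−FG)/(OG−1)·100;  RA = AA·0.8192
AA = (1.048 − 1.016)/(1.048 − 1)·100 = 66.6667
RA = 66.6667·0.8192

54.6133 %


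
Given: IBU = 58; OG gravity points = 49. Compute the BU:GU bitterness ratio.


BU:GU = IBU / OG_points
BU:GU = 58 / 49

1.1837


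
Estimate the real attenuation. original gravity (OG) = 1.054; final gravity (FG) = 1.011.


AA = (OG−FG)/(OG−1)·100;  RA = AA·0.8192
AA = (1.054 − 1.011)/(1.054 − 1)·100 = 79.6296
RA = 79.6296·0.8192

65.2326 %


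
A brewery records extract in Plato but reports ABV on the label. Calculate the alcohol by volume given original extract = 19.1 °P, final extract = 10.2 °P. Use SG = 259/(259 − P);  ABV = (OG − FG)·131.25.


OG = 259/(259 − 19.1) = 1.0796
FG = 259/(259 − 10.2) = 1.0410
ABV = (1.0796 − 1.0410)·131.25

5.0688 % ABV


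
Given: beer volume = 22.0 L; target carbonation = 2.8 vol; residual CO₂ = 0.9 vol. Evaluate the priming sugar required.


sugar = (target − residual)·4.0·V
sugar = (2.8 − 0.9)·4.0·22.0

167.2000 g


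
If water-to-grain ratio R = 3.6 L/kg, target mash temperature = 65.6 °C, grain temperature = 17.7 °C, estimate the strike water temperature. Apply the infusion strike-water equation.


T_strike = (0.41/R)·(T_mash − T_grain) + T_mash
T_strike = (0.41/3.6)·(65.6 − 17.7) + 65.6

71.0553 °C


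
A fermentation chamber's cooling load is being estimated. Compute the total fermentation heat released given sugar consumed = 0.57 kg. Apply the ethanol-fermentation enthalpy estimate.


Q = m_sugar · 590 kJ/kg
Q = 0.57 · 590

336.3000 kJ


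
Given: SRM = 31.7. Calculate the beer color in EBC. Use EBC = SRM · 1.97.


EBC = 31.7 · 1.97

62.4490 EBC


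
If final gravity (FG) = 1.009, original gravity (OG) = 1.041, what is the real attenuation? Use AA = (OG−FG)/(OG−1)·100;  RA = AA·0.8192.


AA = (1.041 − 1.009)/(1.041 − 1)·100 = 78.0488
RA = 78.0488·0.8192

63.9376 %


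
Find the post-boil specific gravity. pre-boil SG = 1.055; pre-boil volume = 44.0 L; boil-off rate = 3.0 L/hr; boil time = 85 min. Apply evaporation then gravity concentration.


V_post = V_pre − rate·(t/60);  SG_post = 1 + (SG_pre−1)·V_pre/V_post
V_post = 44.0 − 3.0·(85/60) = 39.7500
SG_post = 1 + (1.055 − 1)·44.0/39.7500

1.0609


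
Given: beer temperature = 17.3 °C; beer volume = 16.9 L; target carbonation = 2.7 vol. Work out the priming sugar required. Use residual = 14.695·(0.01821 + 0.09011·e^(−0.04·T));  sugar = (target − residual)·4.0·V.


residual = 14.695·(0.01821 + 0.09011·e^(−0.04·17.3)) = 0.9304
sugar = (2.7 − 0.9304)·4.0·16.9

119.6223 g


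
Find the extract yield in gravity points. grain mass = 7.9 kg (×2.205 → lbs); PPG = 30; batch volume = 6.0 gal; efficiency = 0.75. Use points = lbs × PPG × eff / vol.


lbs = 7.9 × 2.205 = 17.4195
points = 17.4195 × 30 × 0.75 / 6.0

65.3231 points


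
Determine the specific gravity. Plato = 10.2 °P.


SG = 259/(259 − P)
SG = 259/(259 − 10.2)

1.0410


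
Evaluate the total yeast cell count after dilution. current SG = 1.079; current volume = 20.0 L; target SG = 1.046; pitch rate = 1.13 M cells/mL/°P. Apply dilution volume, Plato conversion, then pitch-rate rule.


V_w = V·((SG_c−1)/(SG_t−1)−1);  °P = 259 − 259/SG_t;  cells = rate·(V+V_w)·°P
V_w = 20.0·((1.079−1)/(1.046−1)−1) = 14.3478
V_final = 20.0 + 14.3478 = 34.3478
°P = 259 − 259/1.046 = 11.3901
cells = 1.13·34.3478·11.3901

442.0828 billion cells


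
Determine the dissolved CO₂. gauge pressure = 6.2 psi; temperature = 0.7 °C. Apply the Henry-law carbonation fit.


vols = (P + 14.695)·(0.01821 + 0.09011·e^(−0.04·T))
vols = (6.2 + 14.695)·(0.01821 + 0.09011·e^(−0.04·0.7))

2.2114 volumes


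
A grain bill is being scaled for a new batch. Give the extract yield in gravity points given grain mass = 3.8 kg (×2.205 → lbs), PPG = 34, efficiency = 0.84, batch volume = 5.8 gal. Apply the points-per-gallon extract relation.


points = lbs × PPG × eff / vol
lbs = 3.8 × 2.205 = 8.3790
points = 8.3790 × 34 × 0.84 / 5.8

41.2594 points


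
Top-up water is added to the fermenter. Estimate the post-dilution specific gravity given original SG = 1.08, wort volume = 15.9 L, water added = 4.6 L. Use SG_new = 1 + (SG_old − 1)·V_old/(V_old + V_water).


pts = (1.08 − 1)·1000·15.9/(15.9 + 4.6) = 62.0488
SG_new = 1 + 62.0488/1000

1.0620


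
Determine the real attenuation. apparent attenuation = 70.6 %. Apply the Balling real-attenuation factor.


RA = AA · 0.8192
RA = 70.6 · 0.8192

57.8355 %


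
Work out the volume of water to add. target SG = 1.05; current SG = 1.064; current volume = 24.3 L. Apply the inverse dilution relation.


V_water = V·((SG_curr − 1)/(SG_target − 1) − 1)
V_water = 24.3·((1.064 − 1)/(1.05 − 1) − 1)

6.8040 L


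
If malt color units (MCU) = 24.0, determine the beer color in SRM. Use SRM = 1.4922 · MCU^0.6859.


SRM = 1.4922 · 24.0^0.6859

13.1982 SRM


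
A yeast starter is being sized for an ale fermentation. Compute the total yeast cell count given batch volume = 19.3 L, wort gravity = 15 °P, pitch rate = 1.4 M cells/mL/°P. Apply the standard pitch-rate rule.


cells (billions) = rate · V_L · °P
cells = 1.4 · 19.3 · 15

405.3000 billion cells


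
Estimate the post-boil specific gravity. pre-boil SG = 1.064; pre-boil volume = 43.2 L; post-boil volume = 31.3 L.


SG_post = 1 + (SG_pre − 1)·V_pre/V_post
pts_pre = (1.064 − 1)·1000 = 64.0000
pts_post = 64.0000·43.2/31.3 = 88.3323
SG_post = 1 + 88.3323/1000

1.0883


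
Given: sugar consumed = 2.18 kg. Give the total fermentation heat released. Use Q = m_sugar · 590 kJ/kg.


Q = 2.18 · 590

1286.2000 kJ


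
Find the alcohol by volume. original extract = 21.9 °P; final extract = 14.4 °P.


SG = 259/(259 − P);  ABV = (OG − FG)·131.25
OG = 259/(259 − 21.9) = 1.0924
FG = 259/(259 − 14.4) = 1.0589
ABV = (1.0924 − 1.0589)·131.25

4.3961 % ABV


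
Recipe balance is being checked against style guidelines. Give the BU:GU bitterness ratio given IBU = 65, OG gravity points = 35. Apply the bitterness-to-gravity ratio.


BU:GU = IBU / OG_points
BU:GU = 65 / 35

1.8571


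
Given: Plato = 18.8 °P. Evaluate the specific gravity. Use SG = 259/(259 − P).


SG = 259/(259 − 18.8)

1.0783


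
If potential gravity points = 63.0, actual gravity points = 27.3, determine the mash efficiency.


efficiency = actual / potential × 100
efficiency = 27.3 / 63.0 × 100

43.3333 %


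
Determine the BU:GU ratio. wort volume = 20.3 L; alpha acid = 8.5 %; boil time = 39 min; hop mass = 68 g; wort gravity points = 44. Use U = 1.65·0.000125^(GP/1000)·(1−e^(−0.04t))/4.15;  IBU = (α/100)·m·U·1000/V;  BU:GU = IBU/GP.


U = 1.65·0.000125^(44/1000)·(1−e^(−0.04·39))/4.15 = 0.2115
IBU = (8.5/100)·68·0.2115·1000/20.3 = 60.2121
BU:GU = 60.2121/44

1.3685


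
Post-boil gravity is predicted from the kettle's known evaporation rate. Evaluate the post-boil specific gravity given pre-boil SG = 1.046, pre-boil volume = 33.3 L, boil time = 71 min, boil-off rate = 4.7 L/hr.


V_post = V_pre − rate·(t/60);  SG_post = 1 + (SG_pre−1)·V_pre/V_post
V_post = 33.3 − 4.7·(71/60) = 27.7383
SG_post = 1 + (1.046 − 1)·33.3/27.7383

1.0552


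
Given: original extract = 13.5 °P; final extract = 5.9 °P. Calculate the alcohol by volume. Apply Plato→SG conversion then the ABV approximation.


SG = 259/(259 − P);  ABV = (OG − FG)·131.25
OG = 259/(259 − 13.5) = 1.0550
FG = 259/(259 − 5.9) = 1.0233
ABV = (1.0550 − 1.0233)·131.25

4.1579 % ABV


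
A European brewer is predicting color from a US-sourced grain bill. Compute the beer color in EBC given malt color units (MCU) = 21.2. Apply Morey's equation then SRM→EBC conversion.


SRM = 1.4922·MCU^0.6859;  EBC = SRM·1.97
SRM = 1.4922·21.2^0.6859 = 12.1216
EBC = 12.1216·1.97

23.8796 EBC


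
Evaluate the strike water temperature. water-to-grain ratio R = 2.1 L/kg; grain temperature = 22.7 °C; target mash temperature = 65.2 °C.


T_strike = (0.41/R)·(T_mash − T_grain) + T_mash
T_strike = (0.41/2.1)·(65.2 − 22.7) + 65.2

73.4976 °C


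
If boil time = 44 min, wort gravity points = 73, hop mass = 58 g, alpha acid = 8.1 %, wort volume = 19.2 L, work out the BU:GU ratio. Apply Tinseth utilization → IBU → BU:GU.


U = 1.65·0.000125^(GP/1000)·(1−e^(−0.04t))/4.15;  IBU = (α/100)·m·U·1000/V;  BU:GU = IBU/GP
U = 1.65·0.000125^(73/1000)·(1−e^(−0.04·44))/4.15 = 0.1708
IBU = (8.1/100)·58·0.1708·1000/19.2 = 41.7954
BU:GU = 41.7954/73

0.5725


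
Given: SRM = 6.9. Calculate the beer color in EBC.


EBC = SRM · 1.97
EBC = 6.9 · 1.97

13.5930 EBC


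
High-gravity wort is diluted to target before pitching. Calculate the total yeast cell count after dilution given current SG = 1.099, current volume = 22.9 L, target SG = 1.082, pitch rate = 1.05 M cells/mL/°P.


V_w = V·((SG_c−1)/(SG_t−1)−1);  °P = 259 − 259/SG_t;  cells = rate·(V+V_w)·°P
V_w = 22.9·((1.099−1)/(1.082−1)−1) = 4.7476
V_final = 22.9 + 4.7476 = 27.6476
°P = 259 − 259/1.082 = 19.6285
cells = 1.05·27.6476·19.6285

569.8132 billion cells


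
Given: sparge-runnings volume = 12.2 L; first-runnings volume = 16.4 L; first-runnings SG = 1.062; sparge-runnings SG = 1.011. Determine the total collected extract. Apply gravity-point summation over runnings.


total = Σ (SG_i − 1)·1000·V_i
first = (1.062 − 1)·1000·16.4 = 1016.8000
sparge = (1.011 − 1)·1000·12.2 = 134.2000
total = 1016.8000 + 134.2000

1151.0000 gravity·L


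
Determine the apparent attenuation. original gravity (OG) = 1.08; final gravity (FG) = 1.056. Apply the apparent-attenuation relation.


AA = (OG − FG)/(OG − 1) · 100
AA = (1.08 − 1.056)/(1.08 − 1) · 100

30.0000 %


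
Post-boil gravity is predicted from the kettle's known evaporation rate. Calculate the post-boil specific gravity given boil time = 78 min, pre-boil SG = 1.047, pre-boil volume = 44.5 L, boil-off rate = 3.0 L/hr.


V_post = V_pre − rate·(t/60);  SG_post = 1 + (SG_pre−1)·V_pre/V_post
V_post = 44.5 − 3.0·(78/60) = 40.6000
SG_post = 1 + (1.047 − 1)·44.5/40.6000

1.0515


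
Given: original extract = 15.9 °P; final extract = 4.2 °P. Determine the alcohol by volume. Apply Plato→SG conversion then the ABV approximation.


SG = 259/(259 − P);  ABV = (OG − FG)·131.25
OG = 259/(259 − 15.9) = 1.0654
FG = 259/(259 − 4.2) = 1.0165
ABV = (1.0654 − 1.0165)·131.25

6.4210 % ABV


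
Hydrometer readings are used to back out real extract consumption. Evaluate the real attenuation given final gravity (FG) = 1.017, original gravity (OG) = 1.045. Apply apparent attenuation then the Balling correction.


AA = (OG−FG)/(OG−1)·100;  RA = AA·0.8192
AA = (1.045 − 1.017)/(1.045 − 1)·100 = 62.2222
RA = 62.2222·0.8192

50.9724 %


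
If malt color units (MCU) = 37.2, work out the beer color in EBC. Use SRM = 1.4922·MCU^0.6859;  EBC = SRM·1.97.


SRM = 1.4922·37.2^0.6859 = 17.8264
EBC = 17.8264·1.97

35.1179 EBC


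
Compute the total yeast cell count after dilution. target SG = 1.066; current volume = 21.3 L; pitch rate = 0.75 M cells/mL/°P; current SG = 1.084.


V_w = V·((SG_c−1)/(SG_t−1)−1);  °P = 259 − 259/SG_t;  cells = rate·(V+V_w)·°P
V_w = 21.3·((1.084−1)/(1.066−1)−1) = 5.8091
V_final = 21.3 + 5.8091 = 27.1091
°P = 259 − 259/1.066 = 16.0356
cells = 0.75·27.1091·16.0356

326.0339 billion cells


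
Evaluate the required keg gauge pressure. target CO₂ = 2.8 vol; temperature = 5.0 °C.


psi = vols/(0.01821 + 0.09011·e^(−0.04·T)) − 14.695
psi = 2.8/(0.01821 + 0.09011·e^(−0.04·5.0)) − 14.695

15.7445 psi


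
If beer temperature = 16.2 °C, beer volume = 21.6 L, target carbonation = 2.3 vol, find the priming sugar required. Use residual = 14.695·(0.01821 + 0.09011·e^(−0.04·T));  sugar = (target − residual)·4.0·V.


residual = 14.695·(0.01821 + 0.09011·e^(−0.04·16.2)) = 0.9603
sugar = (2.3 − 0.9603)·4.0·21.6

115.7539 g


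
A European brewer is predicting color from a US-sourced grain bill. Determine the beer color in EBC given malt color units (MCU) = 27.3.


SRM = 1.4922·MCU^0.6859;  EBC = SRM·1.97
SRM = 1.4922·27.3^0.6859 = 14.4175
EBC = 14.4175·1.97

28.4025 EBC


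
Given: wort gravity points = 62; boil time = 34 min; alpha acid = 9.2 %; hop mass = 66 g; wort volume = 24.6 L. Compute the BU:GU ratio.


U = 1.65·0.000125^(GP/1000)·(1−e^(−0.04t))/4.15;  IBU = (α/100)·m·U·1000/V;  BU:GU = IBU/GP
U = 1.65·0.000125^(62/1000)·(1−e^(−0.04·34))/4.15 = 0.1693
IBU = (9.2/100)·66·0.1693·1000/24.6 = 41.7857
BU:GU = 41.7857/62

0.6740


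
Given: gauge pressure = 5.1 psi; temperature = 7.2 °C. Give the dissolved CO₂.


vols = (P + 14.695)·(0.01821 + 0.09011·e^(−0.04·T))
vols = (5.1 + 14.695)·(0.01821 + 0.09011·e^(−0.04·7.2))

1.6978 volumes


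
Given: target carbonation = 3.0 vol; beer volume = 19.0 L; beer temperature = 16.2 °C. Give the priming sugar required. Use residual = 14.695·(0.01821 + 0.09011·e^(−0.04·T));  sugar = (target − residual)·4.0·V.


residual = 14.695·(0.01821 + 0.09011·e^(−0.04·16.2)) = 0.9603
sugar = (3.0 − 0.9603)·4.0·19.0

155.0206 g


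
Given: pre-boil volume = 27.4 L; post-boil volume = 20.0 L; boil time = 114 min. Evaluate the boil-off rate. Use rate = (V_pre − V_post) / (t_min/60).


rate = (27.4 − 20.0) / (114/60)

3.8947 L/hr


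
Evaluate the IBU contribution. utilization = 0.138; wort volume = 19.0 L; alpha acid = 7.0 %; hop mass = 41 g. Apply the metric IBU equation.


IBU = (α/100)·mass·U·1000 / V
IBU = (7.0/100)·41·0.138·1000 / 19.0

20.8453 IBU


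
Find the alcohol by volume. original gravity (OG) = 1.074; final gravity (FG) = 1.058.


ABV = (OG − FG) · 131.25
ABV = (1.074 − 1.058) · 131.25

2.1000 % ABV


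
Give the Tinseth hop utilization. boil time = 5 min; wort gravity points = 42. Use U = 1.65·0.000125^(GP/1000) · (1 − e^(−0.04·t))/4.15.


bigness = 1.65·0.000125^(42/1000) = 1.1312
boil_factor = (1 − e^(−0.04·5))/4.15 = 0.0437
U = 1.1312 · 0.0437

0.0494
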